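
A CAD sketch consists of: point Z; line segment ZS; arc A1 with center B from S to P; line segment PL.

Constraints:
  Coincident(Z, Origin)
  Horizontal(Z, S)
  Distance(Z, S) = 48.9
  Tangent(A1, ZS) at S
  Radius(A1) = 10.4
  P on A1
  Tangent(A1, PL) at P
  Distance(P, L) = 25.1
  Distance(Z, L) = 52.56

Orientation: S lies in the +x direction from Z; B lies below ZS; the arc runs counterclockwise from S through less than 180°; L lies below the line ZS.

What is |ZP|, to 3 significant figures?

39.9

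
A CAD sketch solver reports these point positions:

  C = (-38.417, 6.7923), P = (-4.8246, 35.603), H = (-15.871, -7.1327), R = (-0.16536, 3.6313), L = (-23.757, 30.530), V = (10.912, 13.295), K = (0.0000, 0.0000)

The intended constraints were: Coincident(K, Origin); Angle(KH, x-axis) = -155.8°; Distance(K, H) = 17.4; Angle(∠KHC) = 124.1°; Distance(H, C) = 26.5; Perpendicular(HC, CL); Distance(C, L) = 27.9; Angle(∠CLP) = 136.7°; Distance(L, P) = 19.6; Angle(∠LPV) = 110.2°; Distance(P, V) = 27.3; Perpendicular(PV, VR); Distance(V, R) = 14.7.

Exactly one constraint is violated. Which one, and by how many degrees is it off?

Perpendicular(PV, VR) — off by 5.90°.

K = (0.00, 0.00) ✓; KH at -155.8° ✓; |KH| = 17.40 ✓; ∠KHC = 124.1° ✓; |HC| = 26.50 ✓; ∠(HC, CL) = 90.00° ✓; |CL| = 27.90 ✓; ∠CLP = 136.7° ✓; |LP| = 19.60 ✓; ∠LPV = 110.2° ✓; |PV| = 27.30 ✓; ∠(PV, VR) = 84.10° ✗; |VR| = 14.70 ✓.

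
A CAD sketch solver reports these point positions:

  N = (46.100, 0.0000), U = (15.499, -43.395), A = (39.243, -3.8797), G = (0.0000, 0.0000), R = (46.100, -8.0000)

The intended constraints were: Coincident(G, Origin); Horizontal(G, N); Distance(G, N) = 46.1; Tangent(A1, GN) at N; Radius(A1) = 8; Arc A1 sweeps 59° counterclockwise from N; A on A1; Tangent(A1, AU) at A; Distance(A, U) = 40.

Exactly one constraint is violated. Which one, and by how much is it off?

Distance(A, U) = 40 — off by 6.10.

G = (0.00, 0.00) ✓; G.y = 0.00, N.y = 0.00 ✓; |GN| = 46.10 ✓; ∠(RN, NG) = 90.00° ✓; |RN| = 8.000 ✓; bearing(R→A) − bearing(R→N) = 59.00° ✓; |RA| = 8.000 ✓; ∠(RA, AU) = 90.00° ✓; |AU| = 46.10 ✗.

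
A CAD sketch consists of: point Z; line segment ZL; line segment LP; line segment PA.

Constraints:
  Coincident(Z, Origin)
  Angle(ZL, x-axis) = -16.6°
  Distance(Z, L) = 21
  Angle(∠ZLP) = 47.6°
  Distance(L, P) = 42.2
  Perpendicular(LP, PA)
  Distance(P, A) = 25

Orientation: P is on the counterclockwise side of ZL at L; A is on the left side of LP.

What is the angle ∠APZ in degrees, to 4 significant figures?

61.05°

Z is at the origin; ZL runs at -16.6° with length 21.0, so L = 21.0·(cos -16.6°, sin -16.6°) = (20.12, -5.999). ∠ZLP = 47.6°, so LP runs at -16.6° + (180° − 47.6°) = 115.8° from the x-axis; with |LP| = 42.2, P = L + 42.2·(cos 115.8°, sin 115.8°) = (1.758, 31.99). LP ⟂ PA; with |PA| = 25.0 on the left of LP, A = P + 25.0·(-0.9003, -0.4352) = (-20.75, 21.11). Then cos ∠APZ = PA·PZ / (|PA||PZ|), giving 61.05°.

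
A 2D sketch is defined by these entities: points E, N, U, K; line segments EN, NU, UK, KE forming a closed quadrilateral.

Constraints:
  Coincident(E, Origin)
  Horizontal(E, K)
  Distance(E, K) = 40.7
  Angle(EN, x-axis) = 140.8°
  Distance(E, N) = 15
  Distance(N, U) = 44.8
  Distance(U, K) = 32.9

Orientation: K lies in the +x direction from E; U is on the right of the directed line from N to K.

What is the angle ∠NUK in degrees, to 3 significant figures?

84.9°

E is at the origin; EK is horizontal with |EK| = 40.7 and K in +x, so K = (40.7, 0). EN runs at 140.8° with |EN| = 15.0, so N = (-11.6, 9.48). U is determined by |NU| = 44.8 and |UK| = 32.9 together: it lies at the intersection of circle(N, 44.8) and circle(K, 32.9). With |NK| = 53.2, the foot of the radical line on NK is 35.3 from N and the perpendicular offset is √(44.8² − 35.3²) = 27.6. Taking the right-of-NK solution: U = (18.2, -24.0).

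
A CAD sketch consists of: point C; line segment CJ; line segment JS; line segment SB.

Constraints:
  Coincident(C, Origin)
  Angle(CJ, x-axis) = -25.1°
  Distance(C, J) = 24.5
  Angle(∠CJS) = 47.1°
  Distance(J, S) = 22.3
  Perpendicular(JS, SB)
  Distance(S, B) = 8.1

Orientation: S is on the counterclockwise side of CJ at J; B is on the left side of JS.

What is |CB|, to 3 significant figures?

11.3

C is at the origin; CJ runs at -25.1° with length 24.5, so J = 24.5·(cos -25.1°, sin -25.1°) = (22.2, -10.4). ∠CJS = 47.1°, so JS runs at -25.1° + (180° − 47.1°) = 108° from the x-axis; with |JS| = 22.3, S = J + 22.3·(cos 108°, sin 108°) = (15.4, 10.8). The perpendicularity gives SB at right angles to JS; with |SB| = 8.1 on the left of JS, B = S + 8.1·(-0.952, -0.306) = (7.66, 8.36). Then |CB| = |B − C| = 11.3.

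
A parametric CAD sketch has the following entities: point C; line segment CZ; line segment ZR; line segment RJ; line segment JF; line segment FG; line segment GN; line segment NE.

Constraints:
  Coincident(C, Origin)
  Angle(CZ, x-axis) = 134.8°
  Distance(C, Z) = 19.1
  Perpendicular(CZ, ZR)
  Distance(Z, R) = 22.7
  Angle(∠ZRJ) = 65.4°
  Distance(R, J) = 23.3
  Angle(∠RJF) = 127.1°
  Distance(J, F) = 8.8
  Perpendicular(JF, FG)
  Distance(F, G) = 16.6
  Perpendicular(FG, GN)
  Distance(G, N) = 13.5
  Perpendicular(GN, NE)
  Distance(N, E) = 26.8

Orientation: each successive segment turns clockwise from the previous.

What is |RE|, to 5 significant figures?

30.266

C is at the origin; CZ runs at 134.8° with length 19.1, so Z = (-13.459, 13.553). The perpendicularity gives ZR at right angles to CZ, so ZR runs at 44.800°; with |ZR| = 22.7, R = (2.6487, 29.548). ∠ZRJ = 65.4° gives RJ at -69.800° from the x-axis; with |RJ| = 23.3, J = (10.694, 7.6811). ∠RJF = 127.1° gives JF at -122.70° from the x-axis; with |JF| = 8.8, F = (5.9401, 0.27582). JF ⟂ FG, so FG runs at 147.30°; with |FG| = 16.6, G = (-8.0290, 9.2438). The perpendicularity gives GN at right angles to FG, so GN runs at 57.300°; with |GN| = 13.5, N = (-0.73576, 20.604). GN ⟂ NE, so NE runs at -32.700°; with |NE| = 26.8, E = (21.817, 6.1258). Then |RE| = |E − R| = 30.266.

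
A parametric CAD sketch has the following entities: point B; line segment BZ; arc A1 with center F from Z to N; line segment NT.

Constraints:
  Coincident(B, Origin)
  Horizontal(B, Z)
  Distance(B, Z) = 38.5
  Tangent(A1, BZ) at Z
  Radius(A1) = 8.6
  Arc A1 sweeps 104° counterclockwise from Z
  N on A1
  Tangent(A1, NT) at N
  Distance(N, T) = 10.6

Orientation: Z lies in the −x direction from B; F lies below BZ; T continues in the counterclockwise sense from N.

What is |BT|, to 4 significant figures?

48.99

On A1, Z sits at bearing 90° from F; a 104° counterclockwise sweep puts N at bearing 194°, so N = F + 8.6·(cos 194°, sin 194°) = (-46.84, -10.68). The tangent condition forces FN to be normal to NT, so NT runs along (−sin 194°, cos 194°); with |NT| = 10.6, T = (-44.28, -20.97). Then |BT| = |T − B| = 48.99.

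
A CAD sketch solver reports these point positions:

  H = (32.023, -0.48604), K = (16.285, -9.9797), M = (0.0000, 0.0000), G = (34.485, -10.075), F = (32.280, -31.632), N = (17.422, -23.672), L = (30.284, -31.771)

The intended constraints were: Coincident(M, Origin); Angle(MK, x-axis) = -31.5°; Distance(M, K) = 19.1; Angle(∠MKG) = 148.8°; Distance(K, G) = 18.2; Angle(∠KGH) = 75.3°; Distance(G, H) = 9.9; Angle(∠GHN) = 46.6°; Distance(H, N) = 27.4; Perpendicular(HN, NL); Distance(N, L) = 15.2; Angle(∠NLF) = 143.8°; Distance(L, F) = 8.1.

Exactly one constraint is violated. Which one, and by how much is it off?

Distance(L, F) = 8.1 — off by 6.10.

M = (0.00, 0.00) ✓; MK at -31.50° ✓; |MK| = 19.10 ✓; ∠MKG = 148.8° ✓; |KG| = 18.20 ✓; ∠KGH = 75.30° ✓; |GH| = 9.900 ✓; ∠GHN = 46.60° ✓; |HN| = 27.40 ✓; ∠(HN, NL) = 90.00° ✓; |NL| = 15.20 ✓; ∠NLF = 143.8° ✓; |LF| = 2.001 ✗.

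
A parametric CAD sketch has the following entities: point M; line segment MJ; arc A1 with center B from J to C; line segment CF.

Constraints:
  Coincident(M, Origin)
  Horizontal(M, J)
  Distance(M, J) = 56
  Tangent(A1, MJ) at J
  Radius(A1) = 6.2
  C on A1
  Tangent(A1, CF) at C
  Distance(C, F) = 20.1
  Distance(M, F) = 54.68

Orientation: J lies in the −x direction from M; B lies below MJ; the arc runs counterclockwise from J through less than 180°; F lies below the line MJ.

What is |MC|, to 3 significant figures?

61.7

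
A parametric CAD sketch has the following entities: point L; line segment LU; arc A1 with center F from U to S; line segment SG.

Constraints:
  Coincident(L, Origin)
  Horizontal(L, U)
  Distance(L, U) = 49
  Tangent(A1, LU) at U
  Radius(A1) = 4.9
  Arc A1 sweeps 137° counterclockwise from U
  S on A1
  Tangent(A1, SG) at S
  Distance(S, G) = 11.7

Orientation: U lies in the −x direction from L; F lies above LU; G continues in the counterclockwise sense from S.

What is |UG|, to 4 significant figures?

17.27

L is at the origin; L and U share the same y with |LU| = 49.0 and U on the −x side, so U = (-49.00, 0.000). Since A1 is tangent to LU there, FU ⟂ LU, so F = U + (0, 4.9) = (-49.00, 4.900). On A1, U sits at bearing -90° from F; a 137° counterclockwise sweep puts S at bearing 47°, so S = F + 4.9·(cos 47°, sin 47°) = (-45.66, 8.484). Since A1 is tangent to SG there, FS ⟂ SG, so SG runs along (−sin 47°, cos 47°); with |SG| = 11.7, G = (-54.22, 16.46). Then |UG| = |G − U| = 17.27.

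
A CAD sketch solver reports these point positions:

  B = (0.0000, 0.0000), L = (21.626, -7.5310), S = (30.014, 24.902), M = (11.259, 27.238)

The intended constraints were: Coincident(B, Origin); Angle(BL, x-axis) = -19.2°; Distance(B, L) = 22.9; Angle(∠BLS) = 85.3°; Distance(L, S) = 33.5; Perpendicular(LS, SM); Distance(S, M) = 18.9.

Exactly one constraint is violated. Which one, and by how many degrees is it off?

Perpendicular(LS, SM) — off by 7.40°.

B = (0.00, 0.00) ✓; BL at -19.20° ✓; |BL| = 22.90 ✓; ∠BLS = 85.30° ✓; |LS| = 33.50 ✓; ∠(LS, SM) = 97.40° ✗; |SM| = 18.90 ✓.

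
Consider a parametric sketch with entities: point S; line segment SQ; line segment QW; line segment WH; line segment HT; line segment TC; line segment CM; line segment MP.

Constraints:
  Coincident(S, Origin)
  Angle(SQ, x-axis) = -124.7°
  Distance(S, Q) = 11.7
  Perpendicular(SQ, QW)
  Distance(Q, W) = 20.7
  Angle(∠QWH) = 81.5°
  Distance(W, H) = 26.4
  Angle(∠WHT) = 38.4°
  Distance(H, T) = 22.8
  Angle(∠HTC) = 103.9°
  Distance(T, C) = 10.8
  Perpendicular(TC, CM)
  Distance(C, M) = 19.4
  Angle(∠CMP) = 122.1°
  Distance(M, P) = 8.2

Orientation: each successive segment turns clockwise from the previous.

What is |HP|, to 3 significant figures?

9.47

The perpendicularity gives CM at right angles to TC, so CM runs at 99.1°; with |CM| = 19.4, M = (-21.2, 16.1). ∠CMP = 122.1° gives MP at 41.2° from the x-axis; with |MP| = 8.2, P = (-15.1, 21.5). Then |HP| = |P − H| = 9.47.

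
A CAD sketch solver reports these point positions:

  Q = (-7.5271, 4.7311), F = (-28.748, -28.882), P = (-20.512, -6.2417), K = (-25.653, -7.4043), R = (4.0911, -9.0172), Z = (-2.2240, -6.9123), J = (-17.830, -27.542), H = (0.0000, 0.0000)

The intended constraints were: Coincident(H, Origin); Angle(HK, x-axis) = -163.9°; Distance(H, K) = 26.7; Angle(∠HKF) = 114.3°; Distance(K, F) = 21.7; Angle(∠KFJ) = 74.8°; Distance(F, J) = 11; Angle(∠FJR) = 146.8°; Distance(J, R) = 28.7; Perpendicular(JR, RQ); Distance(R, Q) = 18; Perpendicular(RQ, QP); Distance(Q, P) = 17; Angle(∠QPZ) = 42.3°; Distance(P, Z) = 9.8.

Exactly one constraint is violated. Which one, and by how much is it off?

Distance(P, Z) = 9.8 — off by 8.50.

H = (0.00, 0.00) ✓; HK at -163.9° ✓; |HK| = 26.70 ✓; ∠HKF = 114.3° ✓; |KF| = 21.70 ✓; ∠KFJ = 74.80° ✓; |FJ| = 11.00 ✓; ∠FJR = 146.8° ✓; |JR| = 28.70 ✓; ∠(JR, RQ) = 90.00° ✓; |RQ| = 18.00 ✓; ∠(RQ, QP) = 90.00° ✓; |QP| = 17.00 ✓; ∠QPZ = 42.30° ✓; |PZ| = 18.30 ✗.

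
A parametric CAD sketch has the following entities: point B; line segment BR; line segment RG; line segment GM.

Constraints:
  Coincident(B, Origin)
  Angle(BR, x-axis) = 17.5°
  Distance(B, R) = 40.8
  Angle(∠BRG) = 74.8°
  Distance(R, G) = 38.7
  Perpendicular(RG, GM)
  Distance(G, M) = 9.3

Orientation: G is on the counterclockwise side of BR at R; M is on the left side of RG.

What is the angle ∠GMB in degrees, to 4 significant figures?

137.0°

B is at the origin; BR runs at 17.5° with length 40.8, so R = 40.8·(cos 17.5°, sin 17.5°) = (38.91, 12.27). ∠BRG = 74.8°, so RG runs at 17.5° + (180° − 74.8°) = 122.7° from the x-axis; with |RG| = 38.7, G = R + 38.7·(cos 122.7°, sin 122.7°) = (18.00, 44.84). RG is perpendicular to GM; with |GM| = 9.3 on the left of RG, M = G + 9.3·(-0.8415, -0.5402) = (10.18, 39.81). Then cos ∠GMB = MG·MB / (|MG||MB|), giving 137.0°.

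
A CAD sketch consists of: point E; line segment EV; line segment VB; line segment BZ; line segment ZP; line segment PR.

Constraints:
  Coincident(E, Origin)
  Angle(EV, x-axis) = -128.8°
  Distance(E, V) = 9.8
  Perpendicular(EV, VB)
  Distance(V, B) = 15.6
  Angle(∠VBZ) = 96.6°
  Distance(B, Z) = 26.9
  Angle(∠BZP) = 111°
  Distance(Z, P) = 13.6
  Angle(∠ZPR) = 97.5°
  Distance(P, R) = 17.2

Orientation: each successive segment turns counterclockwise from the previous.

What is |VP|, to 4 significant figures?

33.68

E is at the origin; EV runs at -128.8° with length 9.8, so V = (-6.141, -7.638). The perpendicularity gives VB at right angles to EV, so VB runs at -38.80°; with |VB| = 15.6, B = (6.017, -17.41). ∠VBZ = 96.6° gives BZ at 44.60° from the x-axis; with |BZ| = 26.9, Z = (25.17, 1.475). ∠BZP = 111.0° gives ZP at 113.6° from the x-axis; with |ZP| = 13.6, P = (19.73, 13.94). Then |VP| = |P − V| = 33.68.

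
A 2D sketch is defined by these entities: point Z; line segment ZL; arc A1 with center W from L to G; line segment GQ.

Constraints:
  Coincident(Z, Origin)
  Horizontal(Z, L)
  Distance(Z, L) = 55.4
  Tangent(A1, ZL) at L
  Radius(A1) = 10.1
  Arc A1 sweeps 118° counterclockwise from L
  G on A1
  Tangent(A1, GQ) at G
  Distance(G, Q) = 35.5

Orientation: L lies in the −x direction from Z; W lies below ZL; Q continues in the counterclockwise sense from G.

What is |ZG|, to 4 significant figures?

66.01

Z is at the origin; Z and L share the same y with |ZL| = 55.4 and L on the −x side, so L = (-55.40, 0.000). Since A1 is tangent to ZL there, WL ⟂ ZL, so W = L + (0, -10.1) = (-55.40, -10.10). On A1, L sits at bearing 90° from W; a 118° counterclockwise sweep puts G at bearing 208°, so G = W + 10.1·(cos 208°, sin 208°) = (-64.32, -14.84). Then |ZG| = |G − Z| = 66.01.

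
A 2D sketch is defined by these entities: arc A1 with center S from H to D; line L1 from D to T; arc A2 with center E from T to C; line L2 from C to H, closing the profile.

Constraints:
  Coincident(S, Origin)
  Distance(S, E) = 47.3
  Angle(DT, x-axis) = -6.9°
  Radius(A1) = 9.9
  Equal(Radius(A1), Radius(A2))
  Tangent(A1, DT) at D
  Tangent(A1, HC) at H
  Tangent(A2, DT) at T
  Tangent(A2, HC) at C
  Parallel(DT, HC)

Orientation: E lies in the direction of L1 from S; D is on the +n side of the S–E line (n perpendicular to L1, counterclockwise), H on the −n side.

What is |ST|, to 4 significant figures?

48.32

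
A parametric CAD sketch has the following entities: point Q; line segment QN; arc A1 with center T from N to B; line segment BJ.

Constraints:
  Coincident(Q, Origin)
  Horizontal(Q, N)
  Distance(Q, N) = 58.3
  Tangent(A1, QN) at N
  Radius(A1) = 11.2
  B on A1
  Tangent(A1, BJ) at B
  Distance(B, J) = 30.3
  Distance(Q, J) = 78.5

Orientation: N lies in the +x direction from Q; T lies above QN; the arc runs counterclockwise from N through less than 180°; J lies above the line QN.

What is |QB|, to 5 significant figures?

70.540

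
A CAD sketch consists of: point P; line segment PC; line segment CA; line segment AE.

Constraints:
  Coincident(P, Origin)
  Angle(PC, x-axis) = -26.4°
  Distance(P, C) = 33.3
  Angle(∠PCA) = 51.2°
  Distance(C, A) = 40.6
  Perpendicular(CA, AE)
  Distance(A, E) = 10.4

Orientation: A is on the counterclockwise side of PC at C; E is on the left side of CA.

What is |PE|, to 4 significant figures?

25.13

∠PCA = 51.2°, so CA runs at -26.4° + (180° − 51.2°) = 102.4° from the x-axis; with |CA| = 40.6, A = C + 40.6·(cos 102.4°, sin 102.4°) = (21.11, 24.85). CA ⟂ AE; with |AE| = 10.4 on the left of CA, E = A + 10.4·(-0.9767, -0.2147) = (10.95, 22.61). Then |PE| = |E − P| = 25.13.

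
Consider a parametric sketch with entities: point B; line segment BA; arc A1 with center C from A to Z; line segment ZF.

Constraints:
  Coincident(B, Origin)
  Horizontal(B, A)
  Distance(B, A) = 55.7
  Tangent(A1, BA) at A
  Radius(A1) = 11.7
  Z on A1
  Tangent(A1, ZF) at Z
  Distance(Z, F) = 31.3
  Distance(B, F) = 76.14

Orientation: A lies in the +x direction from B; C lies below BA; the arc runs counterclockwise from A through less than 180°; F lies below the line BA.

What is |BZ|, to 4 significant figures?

48.97

B is at the origin; B and A share the same y with |BA| = 55.7 and A on the +x side, so A = (55.70, 0.000). Tangency of A1 to BA means the radius CA is perpendicular to BA, so C = A + (0, -11.7) = (55.70, -11.70). Since CZ ⟂ ZF (tangency), |CF| = √(11.7² + 31.3²) = 33.42 regardless of where Z sits on A1. So F lies on both circle(B, 76.14) and circle(C, 33.42); the below-BA intersection is F = (61.73, -44.57). Z is the foot of the tangent from F: Z = (45.66, -17.71).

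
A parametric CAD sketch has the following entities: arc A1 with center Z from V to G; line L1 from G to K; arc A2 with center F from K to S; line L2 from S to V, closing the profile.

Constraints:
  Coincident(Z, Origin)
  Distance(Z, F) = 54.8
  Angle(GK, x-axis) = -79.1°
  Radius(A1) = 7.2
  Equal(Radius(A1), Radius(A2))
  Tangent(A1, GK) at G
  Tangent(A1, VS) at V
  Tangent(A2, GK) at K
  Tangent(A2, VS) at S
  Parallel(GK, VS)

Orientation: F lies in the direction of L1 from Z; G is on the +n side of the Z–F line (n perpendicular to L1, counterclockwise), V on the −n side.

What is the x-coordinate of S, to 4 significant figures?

3.292

The slot axis is L1's direction at -79.1°, so u = (cos -79.1°, sin -79.1°) = (0.1891, -0.9820) and n = (−sin -79.1°, cos -79.1°) = (0.9820, 0.1891). Z is at the origin and F lies 54.8 along u from Z, so F = 54.8·u = (10.36, -53.81). Tangency of A1 to both parallel lines with radius 7.2 puts G and V at Z ± 7.2·n: G = (7.070, 1.361), V = (-7.070, -1.361). Equal radii place K and S the same way about F: K = F + 7.2·n = (17.43, -52.45), S = F − 7.2·n = (3.292, -55.17). So S.x = 3.292.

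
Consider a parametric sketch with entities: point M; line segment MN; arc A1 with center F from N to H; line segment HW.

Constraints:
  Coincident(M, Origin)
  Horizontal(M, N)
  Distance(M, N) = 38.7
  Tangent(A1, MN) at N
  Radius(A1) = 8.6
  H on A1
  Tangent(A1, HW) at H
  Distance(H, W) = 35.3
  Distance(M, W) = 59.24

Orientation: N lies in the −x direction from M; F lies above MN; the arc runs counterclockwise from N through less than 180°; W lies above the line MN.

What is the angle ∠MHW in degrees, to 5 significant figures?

122.83°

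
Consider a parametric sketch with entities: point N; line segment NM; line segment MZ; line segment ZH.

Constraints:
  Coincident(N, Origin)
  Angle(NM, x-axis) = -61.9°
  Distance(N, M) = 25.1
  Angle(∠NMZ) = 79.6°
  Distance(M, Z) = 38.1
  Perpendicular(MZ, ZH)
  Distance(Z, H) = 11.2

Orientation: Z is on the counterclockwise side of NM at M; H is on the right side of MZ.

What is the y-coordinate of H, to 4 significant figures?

-7.189

∠NMZ = 79.6°, so MZ runs at -61.9° + (180° − 79.6°) = 38.50° from the x-axis; with |MZ| = 38.1, Z = M + 38.1·(cos 38.50°, sin 38.50°) = (41.64, 1.576). MZ is perpendicular to ZH; with |ZH| = 11.2 on the right of MZ, H = Z + 11.2·(0.6225, -0.7826) = (48.61, -7.189). So H.y = -7.189.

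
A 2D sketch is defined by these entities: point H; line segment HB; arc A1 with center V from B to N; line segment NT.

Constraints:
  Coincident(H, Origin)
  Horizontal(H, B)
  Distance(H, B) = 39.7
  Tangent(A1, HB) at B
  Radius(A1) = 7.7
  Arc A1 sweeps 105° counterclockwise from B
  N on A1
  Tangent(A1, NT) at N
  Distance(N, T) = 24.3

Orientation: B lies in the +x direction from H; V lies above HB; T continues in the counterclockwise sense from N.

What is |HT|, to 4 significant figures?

52.62

On A1, B sits at bearing -90° from V; a 105° counterclockwise sweep puts N at bearing 15°, so N = V + 7.7·(cos 15°, sin 15°) = (47.14, 9.693). The tangent condition forces VN to be normal to NT, so NT runs along (−sin 15°, cos 15°); with |NT| = 24.3, T = (40.85, 33.16). Then |HT| = |T − H| = 52.62.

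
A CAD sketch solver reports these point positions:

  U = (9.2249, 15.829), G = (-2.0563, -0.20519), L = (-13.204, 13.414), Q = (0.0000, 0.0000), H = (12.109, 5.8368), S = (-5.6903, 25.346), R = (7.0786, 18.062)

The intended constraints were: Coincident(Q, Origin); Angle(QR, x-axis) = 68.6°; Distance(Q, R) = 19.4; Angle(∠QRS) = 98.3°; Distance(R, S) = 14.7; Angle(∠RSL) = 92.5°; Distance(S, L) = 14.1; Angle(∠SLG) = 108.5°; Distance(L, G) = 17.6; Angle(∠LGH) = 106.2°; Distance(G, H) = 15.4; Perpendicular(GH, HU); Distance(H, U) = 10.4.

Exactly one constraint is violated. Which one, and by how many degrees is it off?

Perpendicular(GH, HU) — off by 7.00°.

Q = (0.00, 0.00) ✓; QR at 68.60° ✓; |QR| = 19.40 ✓; ∠QRS = 98.30° ✓; |RS| = 14.70 ✓; ∠RSL = 92.50° ✓; |SL| = 14.10 ✓; ∠SLG = 108.5° ✓; |LG| = 17.60 ✓; ∠LGH = 106.2° ✓; |GH| = 15.40 ✓; ∠(GH, HU) = 83.00° ✗; |HU| = 10.40 ✓.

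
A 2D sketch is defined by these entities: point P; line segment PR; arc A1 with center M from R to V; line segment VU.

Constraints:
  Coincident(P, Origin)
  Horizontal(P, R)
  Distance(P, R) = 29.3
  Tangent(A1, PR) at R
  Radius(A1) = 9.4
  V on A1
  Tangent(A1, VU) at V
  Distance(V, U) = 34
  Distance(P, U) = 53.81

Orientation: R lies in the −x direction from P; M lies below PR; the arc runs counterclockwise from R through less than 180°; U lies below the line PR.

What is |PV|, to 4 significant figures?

40.16

P is at the origin; PR is horizontal with |PR| = 29.3 and R on the −x side, so R = (-29.30, 0.000). Tangency of A1 to PR means the radius MR is perpendicular to PR, so M = R + (0, -9.4) = (-29.30, -9.400). Since MV ⟂ VU (tangency), |MU| = √(9.4² + 34.0²) = 35.28 regardless of where V sits on A1. So U lies on both circle(P, 53.81) and circle(M, 35.28); the below-PR intersection is U = (-30.00, -44.67). V is the foot of the tangent from U: V = (-38.41, -11.72).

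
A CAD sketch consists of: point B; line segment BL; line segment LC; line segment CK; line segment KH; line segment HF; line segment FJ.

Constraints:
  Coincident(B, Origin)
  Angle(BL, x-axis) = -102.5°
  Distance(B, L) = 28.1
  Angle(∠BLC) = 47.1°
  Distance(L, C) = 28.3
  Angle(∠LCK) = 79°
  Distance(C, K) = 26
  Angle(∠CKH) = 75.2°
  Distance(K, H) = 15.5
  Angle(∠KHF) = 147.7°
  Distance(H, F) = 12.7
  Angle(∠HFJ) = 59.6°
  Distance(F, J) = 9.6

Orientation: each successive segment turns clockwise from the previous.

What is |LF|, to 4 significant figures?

8.429

B is at the origin; BL runs at -102.5° with length 28.1, so L = (-6.082, -27.43). ∠BLC = 47.1° gives LC at 124.6° from the x-axis; with |LC| = 28.3, C = (-22.15, -4.139). ∠LCK = 79.0° gives CK at 23.60° from the x-axis; with |CK| = 26.0, K = (1.673, 6.270). ∠CKH = 75.2° gives KH at -81.20° from the x-axis; with |KH| = 15.5, H = (4.045, -9.048). ∠KHF = 147.7° gives HF at -113.5° from the x-axis; with |HF| = 12.7, F = (-1.019, -20.69). Then |LF| = |F − L| = 8.429.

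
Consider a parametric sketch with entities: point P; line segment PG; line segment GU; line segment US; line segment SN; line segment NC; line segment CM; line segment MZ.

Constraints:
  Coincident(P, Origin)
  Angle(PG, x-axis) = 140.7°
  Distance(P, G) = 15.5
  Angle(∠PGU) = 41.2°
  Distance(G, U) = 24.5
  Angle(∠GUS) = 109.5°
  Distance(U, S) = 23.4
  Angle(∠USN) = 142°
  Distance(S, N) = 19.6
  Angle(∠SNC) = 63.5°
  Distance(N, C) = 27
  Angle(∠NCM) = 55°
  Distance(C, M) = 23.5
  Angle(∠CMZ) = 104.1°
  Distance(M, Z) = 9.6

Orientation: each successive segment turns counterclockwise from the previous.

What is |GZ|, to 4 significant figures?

43.00

∠NCM = 55.0° gives CM at -90.50° from the x-axis; with |CM| = 23.5, M = (10.21, -17.03). ∠CMZ = 104.1° gives MZ at -14.60° from the x-axis; with |MZ| = 9.6, Z = (19.50, -19.45). Then |GZ| = |Z − G| = 43.00.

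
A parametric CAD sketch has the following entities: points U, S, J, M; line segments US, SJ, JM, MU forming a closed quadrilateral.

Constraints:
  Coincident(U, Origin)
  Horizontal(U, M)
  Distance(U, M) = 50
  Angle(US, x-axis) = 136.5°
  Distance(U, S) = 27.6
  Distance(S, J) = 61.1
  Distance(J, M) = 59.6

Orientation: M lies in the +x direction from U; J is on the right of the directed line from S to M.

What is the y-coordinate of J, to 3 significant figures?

-37.4

U is at the origin; UM is horizontal with |UM| = 50.0 and M in +x, so M = (50.0, 0). US runs at 136.5° with |US| = 27.6, so S = (-20.0, 19.0). J is determined by |SJ| = 61.1 and |JM| = 59.6 together: it lies at the intersection of circle(S, 61.1) and circle(M, 59.6). With |SM| = 72.6, the foot of the radical line on SM is 37.5 from S and the perpendicular offset is √(61.1² − 37.5²) = 48.2. Taking the right-of-SM solution: J = (3.57, -37.4).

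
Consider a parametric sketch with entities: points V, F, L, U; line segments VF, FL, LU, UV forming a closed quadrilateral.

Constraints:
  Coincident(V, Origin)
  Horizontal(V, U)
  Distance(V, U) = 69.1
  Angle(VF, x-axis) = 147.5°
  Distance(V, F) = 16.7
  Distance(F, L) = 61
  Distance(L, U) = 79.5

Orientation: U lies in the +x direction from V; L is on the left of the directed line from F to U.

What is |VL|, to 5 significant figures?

63.470

Checks: |FL| = 61.00 ✓; |LU| = 79.50 ✓.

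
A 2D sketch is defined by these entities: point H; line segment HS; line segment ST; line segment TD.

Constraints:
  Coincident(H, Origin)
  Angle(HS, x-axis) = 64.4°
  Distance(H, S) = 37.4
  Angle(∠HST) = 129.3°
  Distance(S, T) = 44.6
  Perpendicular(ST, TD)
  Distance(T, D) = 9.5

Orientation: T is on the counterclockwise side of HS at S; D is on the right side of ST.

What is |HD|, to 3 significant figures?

78.4

H is at the origin; HS runs at 64.4° with length 37.4, so S = 37.4·(cos 64.4°, sin 64.4°) = (16.2, 33.7). ∠HST = 129.3°, so ST runs at 64.4° + (180° − 129.3°) = 115° from the x-axis; with |ST| = 44.6, T = S + 44.6·(cos 115°, sin 115°) = (-2.76, 74.1). ST ⟂ TD; with |TD| = 9.5 on the right of ST, D = T + 9.5·(0.906, 0.424) = (5.84, 78.1). Then |HD| = |D − H| = 78.4.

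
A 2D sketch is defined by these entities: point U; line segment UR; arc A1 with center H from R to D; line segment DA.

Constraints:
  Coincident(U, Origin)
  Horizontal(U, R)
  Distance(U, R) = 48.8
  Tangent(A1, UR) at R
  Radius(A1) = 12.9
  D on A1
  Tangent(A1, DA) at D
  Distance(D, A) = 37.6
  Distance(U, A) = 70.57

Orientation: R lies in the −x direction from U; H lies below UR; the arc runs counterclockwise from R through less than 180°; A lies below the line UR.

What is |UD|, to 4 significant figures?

63.31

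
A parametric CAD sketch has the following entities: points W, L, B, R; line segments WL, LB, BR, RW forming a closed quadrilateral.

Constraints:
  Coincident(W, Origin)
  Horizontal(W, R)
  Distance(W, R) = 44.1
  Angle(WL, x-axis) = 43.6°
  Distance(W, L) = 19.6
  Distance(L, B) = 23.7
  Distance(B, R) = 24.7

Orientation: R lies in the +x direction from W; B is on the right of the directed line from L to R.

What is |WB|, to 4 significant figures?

23.04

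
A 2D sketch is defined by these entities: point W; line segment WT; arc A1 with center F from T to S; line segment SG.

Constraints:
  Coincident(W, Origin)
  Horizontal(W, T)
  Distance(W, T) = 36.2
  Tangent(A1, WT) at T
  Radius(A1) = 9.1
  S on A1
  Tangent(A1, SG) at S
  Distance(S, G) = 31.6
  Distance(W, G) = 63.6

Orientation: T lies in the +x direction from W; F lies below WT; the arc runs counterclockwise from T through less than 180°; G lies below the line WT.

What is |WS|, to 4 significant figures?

33.08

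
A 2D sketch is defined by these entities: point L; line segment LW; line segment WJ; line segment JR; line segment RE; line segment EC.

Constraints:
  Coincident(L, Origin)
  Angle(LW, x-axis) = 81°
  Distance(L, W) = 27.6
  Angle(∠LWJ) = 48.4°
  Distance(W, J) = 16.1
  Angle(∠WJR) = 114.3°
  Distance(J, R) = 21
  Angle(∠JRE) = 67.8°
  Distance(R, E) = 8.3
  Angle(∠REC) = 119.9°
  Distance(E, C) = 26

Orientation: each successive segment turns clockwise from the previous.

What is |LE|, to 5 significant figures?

2.2254

∠WJR = 114.3° gives JR at -116.30° from the x-axis; with |JR| = 21.0, R = (5.2323, -4.0070). ∠JRE = 67.8° gives RE at 131.50° from the x-axis; with |RE| = 8.3, E = (-0.26749, 2.2093). Then |LE| = |E − L| = 2.2254.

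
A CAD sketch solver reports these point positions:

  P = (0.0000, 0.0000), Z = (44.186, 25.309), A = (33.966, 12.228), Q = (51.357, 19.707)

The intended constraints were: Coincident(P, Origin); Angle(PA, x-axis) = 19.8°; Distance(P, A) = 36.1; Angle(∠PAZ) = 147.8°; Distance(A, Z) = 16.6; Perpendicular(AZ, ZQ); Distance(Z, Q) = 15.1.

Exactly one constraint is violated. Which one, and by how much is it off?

Distance(Z, Q) = 15.1 — off by 6.00.

P = (0.00, 0.00) ✓; PA at 19.80° ✓; |PA| = 36.10 ✓; ∠PAZ = 147.8° ✓; |AZ| = 16.60 ✓; ∠(AZ, ZQ) = 90.00° ✓; |ZQ| = 9.100 ✗.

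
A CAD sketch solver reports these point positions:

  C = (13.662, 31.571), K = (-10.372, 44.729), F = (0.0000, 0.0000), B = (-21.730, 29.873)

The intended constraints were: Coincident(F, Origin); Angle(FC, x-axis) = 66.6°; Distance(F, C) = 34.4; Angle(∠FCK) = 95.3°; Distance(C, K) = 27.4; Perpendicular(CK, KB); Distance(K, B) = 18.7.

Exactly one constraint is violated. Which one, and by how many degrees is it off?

Perpendicular(CK, KB) — off by 8.70°.

F = (0.00, 0.00) ✓; FC at 66.60° ✓; |FC| = 34.40 ✓; ∠FCK = 95.30° ✓; |CK| = 27.40 ✓; ∠(CK, KB) = 81.30° ✗; |KB| = 18.70 ✓.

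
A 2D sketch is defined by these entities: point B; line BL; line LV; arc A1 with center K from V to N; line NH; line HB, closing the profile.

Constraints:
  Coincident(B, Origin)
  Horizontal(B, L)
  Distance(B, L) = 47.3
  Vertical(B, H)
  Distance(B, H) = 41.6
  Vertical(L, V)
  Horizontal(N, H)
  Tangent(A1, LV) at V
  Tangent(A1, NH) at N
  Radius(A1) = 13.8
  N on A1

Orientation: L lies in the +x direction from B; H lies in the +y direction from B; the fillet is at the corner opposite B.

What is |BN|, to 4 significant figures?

53.41

The virtual corner opposite B is at (47.30, 41.60). The tangent condition forces KV to be normal to LV and since A1 is tangent to NH there, KN ⟂ NH, with radius 13.8, so the center K sits 13.8 in from both sides at K = (33.50, 27.80). That places the tangent points at V = (47.30, 27.80) on LV and N = (33.50, 41.60) on NH. Then |BN| = |N − B| = 53.41.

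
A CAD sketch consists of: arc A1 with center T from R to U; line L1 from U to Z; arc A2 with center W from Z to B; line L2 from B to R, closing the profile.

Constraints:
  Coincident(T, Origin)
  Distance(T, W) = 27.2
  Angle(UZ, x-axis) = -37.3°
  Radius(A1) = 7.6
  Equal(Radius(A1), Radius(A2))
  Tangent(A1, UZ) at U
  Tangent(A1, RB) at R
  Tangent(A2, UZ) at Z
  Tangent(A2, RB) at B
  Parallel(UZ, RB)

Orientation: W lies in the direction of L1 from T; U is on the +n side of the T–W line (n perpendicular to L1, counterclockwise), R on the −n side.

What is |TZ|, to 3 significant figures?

28.2

The slot axis is L1's direction at -37.3°, so u = (cos -37.3°, sin -37.3°) = (0.795, -0.606) and n = (−sin -37.3°, cos -37.3°) = (0.606, 0.795). T is at the origin and W lies 27.2 along u from T, so W = 27.2·u = (21.6, -16.5). Tangency of A1 to both parallel lines with radius 7.6 puts U and R at T ± 7.6·n: U = (4.61, 6.05), R = (-4.61, -6.05). Equal radii place Z and B the same way about W: Z = W + 7.6·n = (26.2, -10.4), B = W − 7.6·n = (17.0, -22.5). Then |TZ| = |Z − T| = 28.2.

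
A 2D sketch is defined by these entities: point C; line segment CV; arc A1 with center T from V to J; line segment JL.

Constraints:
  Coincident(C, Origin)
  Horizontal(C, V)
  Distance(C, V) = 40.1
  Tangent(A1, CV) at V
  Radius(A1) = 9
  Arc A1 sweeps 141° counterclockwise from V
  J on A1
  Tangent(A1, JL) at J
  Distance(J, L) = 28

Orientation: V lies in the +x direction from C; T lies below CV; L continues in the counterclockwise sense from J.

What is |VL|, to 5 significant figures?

37.270

On A1, V sits at bearing 90° from T; a 141° counterclockwise sweep puts J at bearing 231°, so J = T + 9.0·(cos 231°, sin 231°) = (34.436, -15.994). The tangent condition forces TJ to be normal to JL, so JL runs along (−sin 231°, cos 231°); with |JL| = 28.0, L = (56.196, -33.615). Then |VL| = |L − V| = 37.270.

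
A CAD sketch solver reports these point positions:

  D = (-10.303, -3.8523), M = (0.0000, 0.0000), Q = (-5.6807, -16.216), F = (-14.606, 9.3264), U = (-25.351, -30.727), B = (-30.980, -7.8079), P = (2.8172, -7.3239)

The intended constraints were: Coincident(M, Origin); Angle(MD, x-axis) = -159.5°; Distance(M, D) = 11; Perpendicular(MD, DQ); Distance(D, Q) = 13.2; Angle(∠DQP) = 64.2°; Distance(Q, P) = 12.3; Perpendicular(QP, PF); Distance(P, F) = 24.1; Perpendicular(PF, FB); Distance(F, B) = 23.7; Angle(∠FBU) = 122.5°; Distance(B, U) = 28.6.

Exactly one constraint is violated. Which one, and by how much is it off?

Distance(B, U) = 28.6 — off by 5.00.

M = (0.00, 0.00) ✓; MD at -159.5° ✓; |MD| = 11.00 ✓; ∠(MD, DQ) = 90.00° ✓; |DQ| = 13.20 ✓; ∠DQP = 64.20° ✓; |QP| = 12.30 ✓; ∠(QP, PF) = 90.00° ✓; |PF| = 24.10 ✓; ∠(PF, FB) = 90.00° ✓; |FB| = 23.70 ✓; ∠FBU = 122.5° ✓; |BU| = 23.60 ✗.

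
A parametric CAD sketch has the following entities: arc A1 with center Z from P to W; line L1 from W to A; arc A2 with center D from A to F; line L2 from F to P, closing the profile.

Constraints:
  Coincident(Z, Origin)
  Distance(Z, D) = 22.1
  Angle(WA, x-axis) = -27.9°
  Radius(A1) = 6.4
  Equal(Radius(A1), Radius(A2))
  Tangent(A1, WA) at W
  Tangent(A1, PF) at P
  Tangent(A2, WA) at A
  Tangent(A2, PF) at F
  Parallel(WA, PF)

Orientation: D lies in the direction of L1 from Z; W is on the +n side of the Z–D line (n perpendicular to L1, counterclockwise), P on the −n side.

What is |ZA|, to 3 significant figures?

23.0

Tangency of A1 to both parallel lines with radius 6.4 puts W and P at Z ± 6.4·n: W = (2.99, 5.66), P = (-2.99, -5.66). Equal radii place A and F the same way about D: A = D + 6.4·n = (22.5, -4.69), F = D − 6.4·n = (16.5, -16.0). Then |ZA| = |A − Z| = 23.0.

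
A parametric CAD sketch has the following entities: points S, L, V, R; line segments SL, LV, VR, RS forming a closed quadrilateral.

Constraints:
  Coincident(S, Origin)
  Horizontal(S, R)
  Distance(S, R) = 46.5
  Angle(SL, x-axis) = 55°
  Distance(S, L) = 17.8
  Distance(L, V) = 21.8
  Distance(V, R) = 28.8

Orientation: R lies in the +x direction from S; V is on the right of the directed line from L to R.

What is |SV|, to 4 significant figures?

19.13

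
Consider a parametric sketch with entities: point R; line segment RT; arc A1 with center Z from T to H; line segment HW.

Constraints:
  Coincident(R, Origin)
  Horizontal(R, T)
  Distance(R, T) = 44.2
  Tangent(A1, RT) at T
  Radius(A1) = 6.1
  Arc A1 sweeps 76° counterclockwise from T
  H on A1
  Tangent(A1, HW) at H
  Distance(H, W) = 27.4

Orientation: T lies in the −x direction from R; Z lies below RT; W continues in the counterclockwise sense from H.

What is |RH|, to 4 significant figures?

50.33

R is at the origin; R and T share the same y with |RT| = 44.2 and T on the −x side, so T = (-44.20, 0.000). Tangency of A1 to RT means the radius ZT is perpendicular to RT, so Z = T + (0, -6.1) = (-44.20, -6.100). On A1, T sits at bearing 90° from Z; a 76° counterclockwise sweep puts H at bearing 166°, so H = Z + 6.1·(cos 166°, sin 166°) = (-50.12, -4.624). Then |RH| = |H − R| = 50.33.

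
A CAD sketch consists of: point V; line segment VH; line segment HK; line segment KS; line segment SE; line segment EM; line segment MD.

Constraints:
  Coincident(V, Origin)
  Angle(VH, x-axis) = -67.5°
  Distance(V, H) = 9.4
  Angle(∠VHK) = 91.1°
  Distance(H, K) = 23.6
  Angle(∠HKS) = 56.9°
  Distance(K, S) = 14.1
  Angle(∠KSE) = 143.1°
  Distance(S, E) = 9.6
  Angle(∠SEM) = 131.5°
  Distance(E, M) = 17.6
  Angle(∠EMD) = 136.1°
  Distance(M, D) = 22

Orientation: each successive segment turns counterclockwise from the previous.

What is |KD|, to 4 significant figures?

41.38

V is at the origin; VH runs at -67.5° with length 9.4, so H = (3.597, -8.684). ∠VHK = 91.1° gives HK at 21.40° from the x-axis; with |HK| = 23.6, K = (25.57, -0.07338). ∠HKS = 56.9° gives KS at 144.5° from the x-axis; with |KS| = 14.1, S = (14.09, 8.115). ∠KSE = 143.1° gives SE at -178.6° from the x-axis; with |SE| = 9.6, E = (4.494, 7.880). ∠SEM = 131.5° gives EM at -130.1° from the x-axis; with |EM| = 17.6, M = (-6.843, -5.583). ∠EMD = 136.1° gives MD at -86.20° from the x-axis; with |MD| = 22.0, D = (-5.385, -27.53). Then |KD| = |D − K| = 41.38.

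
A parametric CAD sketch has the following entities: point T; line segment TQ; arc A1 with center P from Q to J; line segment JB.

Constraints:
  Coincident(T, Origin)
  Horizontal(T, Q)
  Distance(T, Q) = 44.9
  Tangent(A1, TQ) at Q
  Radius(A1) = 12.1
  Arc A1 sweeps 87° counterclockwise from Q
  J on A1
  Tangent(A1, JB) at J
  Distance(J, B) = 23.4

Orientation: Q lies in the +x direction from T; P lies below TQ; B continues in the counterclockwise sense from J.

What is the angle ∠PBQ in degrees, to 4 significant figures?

9.435°

On A1, Q sits at bearing 90° from P; an 87° counterclockwise sweep puts J at bearing 177°, so J = P + 12.1·(cos 177°, sin 177°) = (32.82, -11.47). A1 meets JB tangentially, so PJ is at right angles to JB, so JB runs along (−sin 177°, cos 177°); with |JB| = 23.4, B = (31.59, -34.83). Then cos ∠PBQ = BP·BQ / (|BP||BQ|), giving 9.435°.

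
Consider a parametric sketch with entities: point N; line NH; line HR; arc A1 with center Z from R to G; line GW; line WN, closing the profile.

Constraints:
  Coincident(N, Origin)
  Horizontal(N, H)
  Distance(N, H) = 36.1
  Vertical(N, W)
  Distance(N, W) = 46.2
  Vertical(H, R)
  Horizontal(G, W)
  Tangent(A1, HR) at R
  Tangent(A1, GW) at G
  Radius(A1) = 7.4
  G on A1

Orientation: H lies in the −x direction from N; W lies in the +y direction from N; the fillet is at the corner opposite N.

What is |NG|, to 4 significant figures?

54.39

N is at the origin; N and H share the same y with |NH| = 36.1 and H on the −x side, so H = (-36.10, 0.000). N and W share the same x with |NW| = 46.2 and W on the +y side, so W = (0.000, 46.20). The virtual corner opposite N is at (-36.10, 46.20). The tangent condition forces ZR to be normal to HR and the tangent condition forces ZG to be normal to GW, with radius 7.4, so the center Z sits 7.4 in from both sides at Z = (-28.70, 38.80). That places the tangent points at R = (-36.10, 38.80) on HR and G = (-28.70, 46.20) on GW. Then |NG| = |G − N| = 54.39.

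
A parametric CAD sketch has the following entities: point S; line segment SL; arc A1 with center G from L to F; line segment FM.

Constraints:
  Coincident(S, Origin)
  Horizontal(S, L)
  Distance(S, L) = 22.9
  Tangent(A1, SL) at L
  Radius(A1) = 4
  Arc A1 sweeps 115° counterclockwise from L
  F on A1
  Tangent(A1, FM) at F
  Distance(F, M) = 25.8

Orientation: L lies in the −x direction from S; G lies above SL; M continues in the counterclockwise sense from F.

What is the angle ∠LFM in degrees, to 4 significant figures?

122.5°

On A1, L sits at bearing -90° from G; a 115° counterclockwise sweep puts F at bearing 25°, so F = G + 4.0·(cos 25°, sin 25°) = (-19.27, 5.690). The tangent condition forces GF to be normal to FM, so FM runs along (−sin 25°, cos 25°); with |FM| = 25.8, M = (-30.18, 29.07). Then cos ∠LFM = FL·FM / (|FL||FM|), giving 122.5°.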